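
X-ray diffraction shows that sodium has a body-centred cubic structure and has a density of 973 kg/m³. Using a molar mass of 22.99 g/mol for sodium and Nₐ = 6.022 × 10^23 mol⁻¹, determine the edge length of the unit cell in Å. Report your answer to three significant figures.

4.28 Å

With Z = 2 atoms per BCC cell, a³ = Z·M/(N_A·ρ) = 2 × 22.99 / (6.022 × 10²³ × 0.9730 g/cm³) = 7.847 × 10^-23 cm³.
a = (7.847 × 10^-23)^(1/3) = 4.281 × 10^-8 cm = 4.28 Å.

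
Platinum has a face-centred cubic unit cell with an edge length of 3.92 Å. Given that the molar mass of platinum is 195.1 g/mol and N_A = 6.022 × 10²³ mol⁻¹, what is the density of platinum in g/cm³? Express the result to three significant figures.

An FCC unit cell contains Z = 4 atoms.
Cell volume: a³ = (3.92 Å)³ = (3.920 × 10^-8 cm)³ = 6.024 × 10^-23 cm³.
ρ = Z·M/(N_A·a³) = 4 × 195.1 / (6.022 × 10²³ × 6.024 × 10^-23) = 21.51 g/cm³.

21.5 g/cm³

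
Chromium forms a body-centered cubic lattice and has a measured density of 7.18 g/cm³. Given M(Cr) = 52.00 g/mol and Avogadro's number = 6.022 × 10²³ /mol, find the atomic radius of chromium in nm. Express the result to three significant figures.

For a BCC cell (Z = 2), a³ = Z·M/(N_A·ρ) = 2 × 52.00 / (6.022 × 10²³ × 7.180) = 2.405 × 10^-23 cm³, so a = 2.887 × 10^-8 cm = 0.2887 nm.
Atoms touch along the body diagonal, so √3·a = 4r, so r = 0.4330 × a = 0.125 nm.

0.125 nm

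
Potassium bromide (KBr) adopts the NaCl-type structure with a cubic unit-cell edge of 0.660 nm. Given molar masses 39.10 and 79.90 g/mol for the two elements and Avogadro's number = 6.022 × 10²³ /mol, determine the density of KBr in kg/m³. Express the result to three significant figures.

The NaCl-type structure contains Z = 4 formula units per cell; M(KBr) = 39.10 + 79.90 = 119.0 g/mol.
a³ = (6.600 × 10^-8 cm)³ = 2.875 × 10^-22 cm³.
ρ = 4 × 119.0 / (6.022 × 10²³ × 2.875 × 10^-22) = 2.749 g/cm³ = 2750 kg/m³.

2750 kg/m³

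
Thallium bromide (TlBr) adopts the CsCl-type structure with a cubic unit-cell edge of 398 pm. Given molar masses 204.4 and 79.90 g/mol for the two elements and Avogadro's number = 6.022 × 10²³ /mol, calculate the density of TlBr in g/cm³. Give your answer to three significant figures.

The CsCl-type structure contains Z = 1 formula unit per cell; M(TlBr) = 204.4 + 79.90 = 284.3 g/mol.
a³ = (3.980 × 10^-8 cm)³ = 6.304 × 10^-23 cm³.
ρ = 1 × 284.3 / (6.022 × 10²³ × 6.304 × 10^-23) = 7.488 g/cm³.

7.49 g/cm³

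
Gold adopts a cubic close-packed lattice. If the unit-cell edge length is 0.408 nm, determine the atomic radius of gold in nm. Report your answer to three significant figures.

0.144 nm

In an FCC lattice, atoms touch along the face diagonal, so √2·a = 4r.
r = √2·a/4 = 1.4142 × 0.408 / 4 = 0.144 nm.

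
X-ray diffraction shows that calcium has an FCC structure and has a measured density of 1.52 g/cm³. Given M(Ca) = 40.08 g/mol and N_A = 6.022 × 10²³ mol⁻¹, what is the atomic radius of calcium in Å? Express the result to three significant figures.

For an FCC cell (Z = 4), a³ = Z·M/(N_A·ρ) = 4 × 40.08 / (6.022 × 10²³ × 1.520) = 1.751 × 10^-22 cm³, so a = 5.595 × 10^-8 cm = 5.595 Å.
Atoms touch along the face diagonal, so √2·a = 4r, so r = 0.3536 × a = 1.98 Å.

1.98 Å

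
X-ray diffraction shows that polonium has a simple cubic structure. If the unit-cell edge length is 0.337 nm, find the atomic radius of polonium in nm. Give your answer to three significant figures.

0.169 nm

In a simple cubic lattice, atoms touch along the cell edge, so a = 2r.
r = a/2 = 0.337/2 = 0.169 nm.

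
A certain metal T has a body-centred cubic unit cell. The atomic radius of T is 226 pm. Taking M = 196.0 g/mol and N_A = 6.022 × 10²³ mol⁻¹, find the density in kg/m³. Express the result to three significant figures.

In a BCC lattice, atoms touch along the body diagonal, so √3·a = 4r, giving a = 521.9 pm = 5.219 × 10^-8 cm.
With Z = 2, ρ = Z·M/(N_A·a³) = 2 × 196.0 / (6.022 × 10²³ × 1.422 × 10^-22) = 4.578 g/cm³ = 4580 kg/m³.

4580 kg/m³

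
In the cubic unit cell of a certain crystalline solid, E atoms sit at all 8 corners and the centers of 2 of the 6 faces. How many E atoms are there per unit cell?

2

Corner atoms are shared by 8 cells (1/8 each), face atoms by 2 (1/2 each).
Net atoms = 8 × 1/8 + 2 × 1/2 = 1 + 1 = 2.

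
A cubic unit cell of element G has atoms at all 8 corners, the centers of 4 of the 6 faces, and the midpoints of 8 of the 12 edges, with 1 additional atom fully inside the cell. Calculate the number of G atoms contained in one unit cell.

6

Corner atoms are shared by 8 cells (1/8 each), face atoms by 2 (1/2 each), edge atoms by 4 (1/4 each), interior atoms are unshared.
Net atoms = 8 × 1/8 + 4 × 1/2 + 8 × 1/4 + 1 = 1 + 2 + 2 + 1 = 6.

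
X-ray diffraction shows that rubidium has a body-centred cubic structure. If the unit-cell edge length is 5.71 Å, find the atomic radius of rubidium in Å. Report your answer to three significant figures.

2.47 Å

In a BCC lattice, atoms touch along the body diagonal, so √3·a = 4r.
r = √3·a/4 = 1.7321 × 5.71 / 4 = 2.47 Å.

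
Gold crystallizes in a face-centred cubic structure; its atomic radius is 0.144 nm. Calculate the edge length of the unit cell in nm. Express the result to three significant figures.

0.407 nm

In an FCC lattice, atoms touch along the face diagonal, so √2·a = 4r.
a = 4r/√2 = 4 × 0.144 / 1.4142 = 0.407 nm.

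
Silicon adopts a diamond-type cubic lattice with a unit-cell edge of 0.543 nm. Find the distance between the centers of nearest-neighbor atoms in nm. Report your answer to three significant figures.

0.235 nm

In a diamond cubic structure, nearest neighbors lie along the body diagonal with √3·a = 8r; the nearest-neighbor distance equals 2r = 0.4330·a.
d = 0.4330 × 0.543 = 0.235 nm.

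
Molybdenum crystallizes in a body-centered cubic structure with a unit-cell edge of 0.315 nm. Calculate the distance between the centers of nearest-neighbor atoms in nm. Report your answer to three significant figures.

0.273 nm

In a BCC structure, atoms touch along the body diagonal, so √3·a = 4r; the nearest-neighbor distance equals 2r = 0.8660·a.
d = 0.8660 × 0.315 = 0.273 nm.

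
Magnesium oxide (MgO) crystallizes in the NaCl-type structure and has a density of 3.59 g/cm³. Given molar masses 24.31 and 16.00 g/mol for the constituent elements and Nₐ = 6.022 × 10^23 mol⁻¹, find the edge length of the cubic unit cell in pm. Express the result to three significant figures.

421 pm

M(MgO) = 40.31 g/mol; Z = 4 formula units per cell.
a³ = Z·M/(N_A·ρ) = 4 × 40.31 / (6.022 × 10²³ × 3.59) = 7.458 × 10^-23 cm³, so a = 4.209 × 10^-8 cm = 421 pm.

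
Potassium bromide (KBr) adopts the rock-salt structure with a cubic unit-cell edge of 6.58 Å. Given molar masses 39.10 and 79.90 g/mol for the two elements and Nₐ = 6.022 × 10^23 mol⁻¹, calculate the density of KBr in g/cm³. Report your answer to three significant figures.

2.77 g/cm³

The rock-salt structure contains Z = 4 formula units per cell; M(KBr) = 39.10 + 79.90 = 119.0 g/mol.
a³ = (6.580 × 10^-8 cm)³ = 2.849 × 10^-22 cm³.
ρ = 4 × 119.0 / (6.022 × 10²³ × 2.849 × 10^-22) = 2.775 g/cm³.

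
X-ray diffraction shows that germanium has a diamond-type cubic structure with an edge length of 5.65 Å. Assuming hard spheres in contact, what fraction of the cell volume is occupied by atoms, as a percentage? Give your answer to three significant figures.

34.0%

In a diamond cubic lattice nearest neighbors lie along the body diagonal with √3·a = 8r, so r = 0.2165a = 1.223 Å.
Packing fraction = Z·(4/3)πr³ / a³ = 8 × (4/3)π × (1.223)³ / (5.65)³ = 0.3401 = 34.0%.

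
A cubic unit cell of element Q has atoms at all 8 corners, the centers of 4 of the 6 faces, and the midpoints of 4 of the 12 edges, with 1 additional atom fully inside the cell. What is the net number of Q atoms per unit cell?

5

Corner atoms are shared by 8 cells (1/8 each), face atoms by 2 (1/2 each), edge atoms by 4 (1/4 each), interior atoms are unshared.
Net atoms = 8 × 1/8 + 4 × 1/2 + 4 × 1/4 + 1 = 1 + 2 + 1 + 1 = 5.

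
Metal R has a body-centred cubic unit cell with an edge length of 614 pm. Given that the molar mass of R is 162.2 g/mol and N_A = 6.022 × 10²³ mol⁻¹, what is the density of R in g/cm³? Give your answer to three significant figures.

A BCC unit cell contains Z = 2 atoms.
Cell volume: a³ = (614 pm)³ = (6.140 × 10^-8 cm)³ = 2.315 × 10^-22 cm³.
ρ = Z·M/(N_A·a³) = 2 × 162.2 / (6.022 × 10²³ × 2.315 × 10^-22) = 2.327 g/cm³.

2.33 g/cm³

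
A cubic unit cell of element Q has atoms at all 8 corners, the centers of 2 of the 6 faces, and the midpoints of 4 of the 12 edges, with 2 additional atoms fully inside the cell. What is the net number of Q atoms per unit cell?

5

Corner atoms are shared by 8 cells (1/8 each), face atoms by 2 (1/2 each), edge atoms by 4 (1/4 each), interior atoms are unshared.
Net atoms = 8 × 1/8 + 2 × 1/2 + 4 × 1/4 + 2 = 1 + 1 + 1 + 2 = 5.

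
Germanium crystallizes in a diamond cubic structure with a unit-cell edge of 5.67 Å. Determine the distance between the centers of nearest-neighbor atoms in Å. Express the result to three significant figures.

In a diamond cubic structure, nearest neighbors lie along the body diagonal with √3·a = 8r; the nearest-neighbor distance equals 2r = 0.4330·a.
d = 0.4330 × 5.67 = 2.46 Å.

2.46 Å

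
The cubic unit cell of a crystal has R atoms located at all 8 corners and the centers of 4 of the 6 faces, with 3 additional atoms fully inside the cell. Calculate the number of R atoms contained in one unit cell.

6

Corner atoms are shared by 8 cells (1/8 each), face atoms by 2 (1/2 each), interior atoms are unshared.
Net atoms = 8 × 1/8 + 4 × 1/2 + 3 = 1 + 2 + 3 = 6.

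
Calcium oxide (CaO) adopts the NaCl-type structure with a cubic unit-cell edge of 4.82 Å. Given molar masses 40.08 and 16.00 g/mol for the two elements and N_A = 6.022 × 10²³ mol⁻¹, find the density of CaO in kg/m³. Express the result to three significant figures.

3330 kg/m³

The NaCl-type structure contains Z = 4 formula units per cell; M(CaO) = 40.08 + 16.00 = 56.08 g/mol.
a³ = (4.820 × 10^-8 cm)³ = 1.120 × 10^-22 cm³.
ρ = 4 × 56.08 / (6.022 × 10²³ × 1.120 × 10^-22) = 3.326 g/cm³ = 3330 kg/m³.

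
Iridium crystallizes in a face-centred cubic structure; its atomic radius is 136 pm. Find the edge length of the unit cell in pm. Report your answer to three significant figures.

385 pm

In an FCC lattice, atoms touch along the face diagonal, so √2·a = 4r.
a = 4r/√2 = 4 × 136 / 1.4142 = 385 pm.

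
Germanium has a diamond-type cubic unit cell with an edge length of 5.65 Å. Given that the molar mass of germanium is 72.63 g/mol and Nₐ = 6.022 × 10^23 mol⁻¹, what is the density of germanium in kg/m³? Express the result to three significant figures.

5350 kg/m³

A diamond cubic unit cell contains Z = 8 atoms.
Cell volume: a³ = (5.65 Å)³ = (5.650 × 10^-8 cm)³ = 1.804 × 10^-22 cm³.
ρ = Z·M/(N_A·a³) = 8 × 72.63 / (6.022 × 10²³ × 1.804 × 10^-22) = 5.350 g/cm³ = 5350 kg/m³.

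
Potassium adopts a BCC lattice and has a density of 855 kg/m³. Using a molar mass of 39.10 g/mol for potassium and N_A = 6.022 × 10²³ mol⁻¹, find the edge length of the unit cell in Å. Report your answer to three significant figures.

5.34 Å

With Z = 2 atoms per BCC cell, a³ = Z·M/(N_A·ρ) = 2 × 39.10 / (6.022 × 10²³ × 0.8550 g/cm³) = 1.519 × 10^-22 cm³.
a = (1.519 × 10^-22)^(1/3) = 5.335 × 10^-8 cm = 5.34 Å.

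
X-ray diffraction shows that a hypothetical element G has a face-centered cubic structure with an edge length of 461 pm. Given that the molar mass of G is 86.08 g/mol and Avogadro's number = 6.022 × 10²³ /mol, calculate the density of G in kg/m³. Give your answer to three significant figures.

An FCC unit cell contains Z = 4 atoms.
Cell volume: a³ = (461 pm)³ = (4.610 × 10^-8 cm)³ = 9.797 × 10^-23 cm³.
ρ = Z·M/(N_A·a³) = 4 × 86.08 / (6.022 × 10²³ × 9.797 × 10^-23) = 5.836 g/cm³ = 5840 kg/m³.

5840 kg/m³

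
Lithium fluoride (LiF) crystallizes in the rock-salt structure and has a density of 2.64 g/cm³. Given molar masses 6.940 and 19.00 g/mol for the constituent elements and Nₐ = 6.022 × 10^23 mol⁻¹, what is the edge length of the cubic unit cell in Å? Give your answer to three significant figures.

M(LiF) = 25.94 g/mol; Z = 4 formula units per cell.
a³ = Z·M/(N_A·ρ) = 4 × 25.94 / (6.022 × 10²³ × 2.64) = 6.527 × 10^-23 cm³, so a = 4.026 × 10^-8 cm = 4.03 Å.

4.03 Å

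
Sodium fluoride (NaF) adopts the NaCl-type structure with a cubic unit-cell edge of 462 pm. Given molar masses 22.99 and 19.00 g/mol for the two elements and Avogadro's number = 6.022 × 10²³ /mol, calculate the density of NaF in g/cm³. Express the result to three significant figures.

2.83 g/cm³

The NaCl-type structure contains Z = 4 formula units per cell; M(NaF) = 22.99 + 19.00 = 41.99 g/mol.
a³ = (4.620 × 10^-8 cm)³ = 9.861 × 10^-23 cm³.
ρ = 4 × 41.99 / (6.022 × 10²³ × 9.861 × 10^-23) = 2.828 g/cm³.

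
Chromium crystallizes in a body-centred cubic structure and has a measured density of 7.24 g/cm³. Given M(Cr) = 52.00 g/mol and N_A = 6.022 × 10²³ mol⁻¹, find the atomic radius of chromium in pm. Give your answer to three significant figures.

125 pm

For a BCC cell (Z = 2), a³ = Z·M/(N_A·ρ) = 2 × 52.00 / (6.022 × 10²³ × 7.240) = 2.385 × 10^-23 cm³, so a = 2.879 × 10^-8 cm = 287.9 pm.
Atoms touch along the body diagonal, so √3·a = 4r, so r = 0.4330 × a = 125 pm.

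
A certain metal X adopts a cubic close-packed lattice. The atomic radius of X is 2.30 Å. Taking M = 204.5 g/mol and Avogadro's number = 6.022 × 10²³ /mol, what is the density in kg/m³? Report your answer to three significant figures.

In an FCC lattice, atoms touch along the face diagonal, so √2·a = 4r, giving a = 6.505 Å = 6.505 × 10^-8 cm.
With Z = 4, ρ = Z·M/(N_A·a³) = 4 × 204.5 / (6.022 × 10²³ × 2.753 × 10^-22) = 4.934 g/cm³ = 4930 kg/m³.

4930 kg/m³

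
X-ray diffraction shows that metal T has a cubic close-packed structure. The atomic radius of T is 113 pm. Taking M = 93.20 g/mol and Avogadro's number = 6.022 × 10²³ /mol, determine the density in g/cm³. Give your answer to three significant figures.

In an FCC lattice, atoms touch along the face diagonal, so √2·a = 4r, giving a = 319.6 pm = 3.196 × 10^-8 cm.
With Z = 4, ρ = Z·M/(N_A·a³) = 4 × 93.20 / (6.022 × 10²³ × 3.265 × 10^-23) = 18.96 g/cm³.

19.0 g/cm³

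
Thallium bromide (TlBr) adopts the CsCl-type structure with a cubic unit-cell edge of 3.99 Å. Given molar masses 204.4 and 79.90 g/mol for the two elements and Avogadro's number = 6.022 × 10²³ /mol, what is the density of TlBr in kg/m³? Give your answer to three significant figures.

7430 kg/m³

The CsCl-type structure contains Z = 1 formula unit per cell; M(TlBr) = 204.4 + 79.90 = 284.3 g/mol.
a³ = (3.990 × 10^-8 cm)³ = 6.352 × 10^-23 cm³.
ρ = 1 × 284.3 / (6.022 × 10²³ × 6.352 × 10^-23) = 7.432 g/cm³ = 7430 kg/m³.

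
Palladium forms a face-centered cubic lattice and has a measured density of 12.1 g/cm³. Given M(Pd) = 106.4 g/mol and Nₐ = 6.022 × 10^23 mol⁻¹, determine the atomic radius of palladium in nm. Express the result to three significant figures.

For an FCC cell (Z = 4), a³ = Z·M/(N_A·ρ) = 4 × 106.4 / (6.022 × 10²³ × 12.10) = 5.841 × 10^-23 cm³, so a = 3.880 × 10^-8 cm = 0.3880 nm.
Atoms touch along the face diagonal, so √2·a = 4r, so r = 0.3536 × a = 0.137 nm.

0.137 nm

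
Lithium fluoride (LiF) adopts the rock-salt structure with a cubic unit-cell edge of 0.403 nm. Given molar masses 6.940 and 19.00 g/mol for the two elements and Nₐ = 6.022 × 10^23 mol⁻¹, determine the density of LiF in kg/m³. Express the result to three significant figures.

2630 kg/m³

The rock-salt structure contains Z = 4 formula units per cell; M(LiF) = 6.940 + 19.00 = 25.94 g/mol.
a³ = (4.030 × 10^-8 cm)³ = 6.545 × 10^-23 cm³.
ρ = 4 × 25.94 / (6.022 × 10²³ × 6.545 × 10^-23) = 2.633 g/cm³ = 2630 kg/m³.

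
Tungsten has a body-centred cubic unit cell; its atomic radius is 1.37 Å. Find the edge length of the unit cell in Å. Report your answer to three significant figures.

In a BCC lattice, atoms touch along the body diagonal, so √3·a = 4r.
a = 4r/√3 = 4 × 1.37 / 1.7321 = 3.16 Å.

3.16 Å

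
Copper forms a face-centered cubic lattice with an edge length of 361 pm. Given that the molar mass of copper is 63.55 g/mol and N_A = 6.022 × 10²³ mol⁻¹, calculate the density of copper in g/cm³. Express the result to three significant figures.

8.97 g/cm³

An FCC unit cell contains Z = 4 atoms.
Cell volume: a³ = (361 pm)³ = (3.610 × 10^-8 cm)³ = 4.705 × 10^-23 cm³.
ρ = Z·M/(N_A·a³) = 4 × 63.55 / (6.022 × 10²³ × 4.705 × 10^-23) = 8.972 g/cm³.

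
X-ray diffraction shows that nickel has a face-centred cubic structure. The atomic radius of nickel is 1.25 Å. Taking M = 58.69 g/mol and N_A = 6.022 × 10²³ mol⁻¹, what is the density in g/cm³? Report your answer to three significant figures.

8.82 g/cm³

In an FCC lattice, atoms touch along the face diagonal, so √2·a = 4r, giving a = 3.536 Å = 3.536 × 10^-8 cm.
With Z = 4, ρ = Z·M/(N_A·a³) = 4 × 58.69 / (6.022 × 10²³ × 4.419 × 10^-23) = 8.821 g/cm³.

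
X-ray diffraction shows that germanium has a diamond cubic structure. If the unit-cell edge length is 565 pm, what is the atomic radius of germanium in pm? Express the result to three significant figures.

122 pm

In a diamond cubic lattice, nearest neighbors lie along the body diagonal with √3·a = 8r.
r = √3·a/8 = 1.7321 × 565 / 8 = 122 pm.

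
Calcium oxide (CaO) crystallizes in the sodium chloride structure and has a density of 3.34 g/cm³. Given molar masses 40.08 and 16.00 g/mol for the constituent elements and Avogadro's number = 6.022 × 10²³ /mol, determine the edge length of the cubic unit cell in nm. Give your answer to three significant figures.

M(CaO) = 56.08 g/mol; Z = 4 formula units per cell.
a³ = Z·M/(N_A·ρ) = 4 × 56.08 / (6.022 × 10²³ × 3.34) = 1.115 × 10^-22 cm³, so a = 4.813 × 10^-8 cm = 0.481 nm.

0.481 nm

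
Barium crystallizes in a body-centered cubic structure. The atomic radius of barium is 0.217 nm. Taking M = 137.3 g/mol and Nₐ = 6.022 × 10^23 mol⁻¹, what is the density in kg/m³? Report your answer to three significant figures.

In a BCC lattice, atoms touch along the body diagonal, so √3·a = 4r, giving a = 0.5011 nm = 5.011 × 10^-8 cm.
With Z = 2, ρ = Z·M/(N_A·a³) = 2 × 137.3 / (6.022 × 10²³ × 1.259 × 10^-22) = 3.623 g/cm³ = 3620 kg/m³.

3620 kg/m³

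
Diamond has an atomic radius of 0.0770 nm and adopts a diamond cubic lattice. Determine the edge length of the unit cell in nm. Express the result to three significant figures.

In a diamond cubic lattice, nearest neighbors lie along the body diagonal with √3·a = 8r.
a = 8r/√3 = 8 × 0.0770 / 1.7321 = 0.356 nm.

0.356 nm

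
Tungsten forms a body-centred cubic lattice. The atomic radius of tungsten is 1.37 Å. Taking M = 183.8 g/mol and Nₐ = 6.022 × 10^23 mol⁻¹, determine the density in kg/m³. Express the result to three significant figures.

19300 kg/m³

In a BCC lattice, atoms touch along the body diagonal, so √3·a = 4r, giving a = 3.164 Å = 3.164 × 10^-8 cm.
With Z = 2, ρ = Z·M/(N_A·a³) = 2 × 183.8 / (6.022 × 10²³ × 3.167 × 10^-23) = 19.27 g/cm³ = 19300 kg/m³.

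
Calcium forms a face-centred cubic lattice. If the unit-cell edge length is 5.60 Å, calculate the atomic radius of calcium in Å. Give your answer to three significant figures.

1.98 Å

In an FCC lattice, atoms touch along the face diagonal, so √2·a = 4r.
r = √2·a/4 = 1.4142 × 5.60 / 4 = 1.98 Å.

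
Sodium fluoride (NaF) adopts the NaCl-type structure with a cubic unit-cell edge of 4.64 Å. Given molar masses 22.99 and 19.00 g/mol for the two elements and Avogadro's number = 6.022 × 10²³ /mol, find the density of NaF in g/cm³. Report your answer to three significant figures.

The NaCl-type structure contains Z = 4 formula units per cell; M(NaF) = 22.99 + 19.00 = 41.99 g/mol.
a³ = (4.640 × 10^-8 cm)³ = 9.990 × 10^-23 cm³.
ρ = 4 × 41.99 / (6.022 × 10²³ × 9.990 × 10^-23) = 2.792 g/cm³.

2.79 g/cm³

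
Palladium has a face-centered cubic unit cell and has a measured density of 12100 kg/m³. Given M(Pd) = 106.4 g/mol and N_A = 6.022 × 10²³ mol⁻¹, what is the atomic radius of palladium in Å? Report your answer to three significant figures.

For an FCC cell (Z = 4), a³ = Z·M/(N_A·ρ) = 4 × 106.4 / (6.022 × 10²³ × 12.10) = 5.841 × 10^-23 cm³, so a = 3.880 × 10^-8 cm = 3.880 Å.
Atoms touch along the face diagonal, so √2·a = 4r, so r = 0.3536 × a = 1.37 Å.

1.37 Å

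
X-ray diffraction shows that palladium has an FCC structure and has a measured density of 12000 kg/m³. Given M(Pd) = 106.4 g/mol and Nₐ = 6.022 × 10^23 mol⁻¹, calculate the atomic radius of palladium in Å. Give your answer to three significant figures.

For an FCC cell (Z = 4), a³ = Z·M/(N_A·ρ) = 4 × 106.4 / (6.022 × 10²³ × 12.00) = 5.890 × 10^-23 cm³, so a = 3.891 × 10^-8 cm = 3.891 Å.
Atoms touch along the face diagonal, so √2·a = 4r, so r = 0.3536 × a = 1.38 Å.

1.38 Å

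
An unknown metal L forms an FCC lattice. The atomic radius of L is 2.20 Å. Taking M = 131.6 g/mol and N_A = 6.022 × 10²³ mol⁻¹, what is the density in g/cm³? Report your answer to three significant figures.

3.63 g/cm³

In an FCC lattice, atoms touch along the face diagonal, so √2·a = 4r, giving a = 6.223 Å = 6.223 × 10^-8 cm.
With Z = 4, ρ = Z·M/(N_A·a³) = 4 × 131.6 / (6.022 × 10²³ × 2.409 × 10^-22) = 3.628 g/cm³.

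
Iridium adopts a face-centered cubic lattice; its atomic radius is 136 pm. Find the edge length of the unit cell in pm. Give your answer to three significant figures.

In an FCC lattice, atoms touch along the face diagonal, so √2·a = 4r.
a = 4r/√2 = 4 × 136 / 1.4142 = 385 pm.

385 pm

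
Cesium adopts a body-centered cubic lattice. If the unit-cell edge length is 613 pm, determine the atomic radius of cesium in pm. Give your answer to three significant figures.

265 pm

In a BCC lattice, atoms touch along the body diagonal, so √3·a = 4r.
r = √3·a/4 = 1.7321 × 613 / 4 = 265 pm.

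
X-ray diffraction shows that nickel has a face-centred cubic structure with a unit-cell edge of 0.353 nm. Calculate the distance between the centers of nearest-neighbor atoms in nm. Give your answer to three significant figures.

0.250 nm

In an FCC structure, atoms touch along the face diagonal, so √2·a = 4r; the nearest-neighbor distance equals 2r = 0.7071·a.
d = 0.7071 × 0.353 = 0.250 nm.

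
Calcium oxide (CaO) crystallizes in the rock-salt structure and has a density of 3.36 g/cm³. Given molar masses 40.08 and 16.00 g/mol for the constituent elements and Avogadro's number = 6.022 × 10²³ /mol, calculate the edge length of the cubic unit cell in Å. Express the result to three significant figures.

4.80 Å

M(CaO) = 56.08 g/mol; Z = 4 formula units per cell.
a³ = Z·M/(N_A·ρ) = 4 × 56.08 / (6.022 × 10²³ × 3.36) = 1.109 × 10^-22 cm³, so a = 4.804 × 10^-8 cm = 4.80 Å.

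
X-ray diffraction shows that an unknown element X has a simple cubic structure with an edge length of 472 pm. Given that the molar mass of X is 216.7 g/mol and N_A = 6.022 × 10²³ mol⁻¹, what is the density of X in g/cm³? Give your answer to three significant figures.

3.42 g/cm³

A simple cubic unit cell contains Z = 1 atom.
Cell volume: a³ = (472 pm)³ = (4.720 × 10^-8 cm)³ = 1.052 × 10^-22 cm³.
ρ = Z·M/(N_A·a³) = 1 × 216.7 / (6.022 × 10²³ × 1.052 × 10^-22) = 3.422 g/cm³.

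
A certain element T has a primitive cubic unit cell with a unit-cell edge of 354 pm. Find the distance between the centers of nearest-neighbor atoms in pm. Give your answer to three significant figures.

354 pm

In a simple cubic structure, atoms touch along the cell edge, so a = 2r; the nearest-neighbor distance equals 2r = 1.000·a.
d = 1.000 × 354 = 354 pm.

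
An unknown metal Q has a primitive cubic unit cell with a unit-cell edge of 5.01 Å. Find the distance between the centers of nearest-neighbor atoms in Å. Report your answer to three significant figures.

In a simple cubic structure, atoms touch along the cell edge, so a = 2r; the nearest-neighbor distance equals 2r = 1.000·a.
d = 1.000 × 5.01 = 5.01 Å.

5.01 Å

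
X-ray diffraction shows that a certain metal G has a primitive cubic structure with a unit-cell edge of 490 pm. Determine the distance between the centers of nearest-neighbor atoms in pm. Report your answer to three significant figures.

490 pm

In a simple cubic structure, atoms touch along the cell edge, so a = 2r; the nearest-neighbor distance equals 2r = 1.000·a.
d = 1.000 × 490 = 490 pm.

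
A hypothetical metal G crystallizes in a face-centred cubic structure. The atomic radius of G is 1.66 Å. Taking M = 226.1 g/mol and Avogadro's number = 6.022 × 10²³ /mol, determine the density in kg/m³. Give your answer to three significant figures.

In an FCC lattice, atoms touch along the face diagonal, so √2·a = 4r, giving a = 4.695 Å = 4.695 × 10^-8 cm.
With Z = 4, ρ = Z·M/(N_A·a³) = 4 × 226.1 / (6.022 × 10²³ × 1.035 × 10^-22) = 14.51 g/cm³ = 14500 kg/m³.

14500 kg/m³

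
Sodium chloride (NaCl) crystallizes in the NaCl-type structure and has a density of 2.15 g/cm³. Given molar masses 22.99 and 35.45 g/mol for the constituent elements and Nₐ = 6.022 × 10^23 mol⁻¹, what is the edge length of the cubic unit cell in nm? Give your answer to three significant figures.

0.565 nm

M(NaCl) = 58.44 g/mol; Z = 4 formula units per cell.
a³ = Z·M/(N_A·ρ) = 4 × 58.44 / (6.022 × 10²³ × 2.15) = 1.805 × 10^-22 cm³, so a = 5.652 × 10^-8 cm = 0.565 nm.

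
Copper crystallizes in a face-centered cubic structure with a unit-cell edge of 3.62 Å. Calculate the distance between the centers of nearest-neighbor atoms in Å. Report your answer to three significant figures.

In an FCC structure, atoms touch along the face diagonal, so √2·a = 4r; the nearest-neighbor distance equals 2r = 0.7071·a.
d = 0.7071 × 3.62 = 2.56 Å.

2.56 Å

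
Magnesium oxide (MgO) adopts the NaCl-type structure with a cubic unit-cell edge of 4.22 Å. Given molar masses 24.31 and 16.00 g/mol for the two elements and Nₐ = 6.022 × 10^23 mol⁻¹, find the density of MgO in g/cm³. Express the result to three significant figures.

The NaCl-type structure contains Z = 4 formula units per cell; M(MgO) = 24.31 + 16.00 = 40.31 g/mol.
a³ = (4.220 × 10^-8 cm)³ = 7.515 × 10^-23 cm³.
ρ = 4 × 40.31 / (6.022 × 10²³ × 7.515 × 10^-23) = 3.563 g/cm³.

3.56 g/cm³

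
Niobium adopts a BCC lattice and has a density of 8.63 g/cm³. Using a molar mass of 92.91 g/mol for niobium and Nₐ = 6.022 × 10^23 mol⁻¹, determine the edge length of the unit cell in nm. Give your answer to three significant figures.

With Z = 2 atoms per BCC cell, a³ = Z·M/(N_A·ρ) = 2 × 92.91 / (6.022 × 10²³ × 8.630 g/cm³) = 3.576 × 10^-23 cm³.
a = (3.576 × 10^-23)^(1/3) = 3.294 × 10^-8 cm = 0.329 nm.

0.329 nm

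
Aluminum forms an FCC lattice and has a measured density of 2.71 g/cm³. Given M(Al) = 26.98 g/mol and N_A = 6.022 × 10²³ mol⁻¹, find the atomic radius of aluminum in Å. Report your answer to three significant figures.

1.43 Å

For an FCC cell (Z = 4), a³ = Z·M/(N_A·ρ) = 4 × 26.98 / (6.022 × 10²³ × 2.710) = 6.613 × 10^-23 cm³, so a = 4.044 × 10^-8 cm = 4.044 Å.
Atoms touch along the face diagonal, so √2·a = 4r, so r = 0.3536 × a = 1.43 Å.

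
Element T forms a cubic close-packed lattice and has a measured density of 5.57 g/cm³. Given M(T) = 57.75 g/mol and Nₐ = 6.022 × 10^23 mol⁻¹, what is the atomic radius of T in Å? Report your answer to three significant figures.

1.45 Å

For an FCC cell (Z = 4), a³ = Z·M/(N_A·ρ) = 4 × 57.75 / (6.022 × 10²³ × 5.570) = 6.887 × 10^-23 cm³, so a = 4.099 × 10^-8 cm = 4.099 Å.
Atoms touch along the face diagonal, so √2·a = 4r, so r = 0.3536 × a = 1.45 Å.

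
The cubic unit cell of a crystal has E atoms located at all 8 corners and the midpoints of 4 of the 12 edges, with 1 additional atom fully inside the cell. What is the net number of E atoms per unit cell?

Corner atoms are shared by 8 cells (1/8 each), edge atoms by 4 (1/4 each), interior atoms are unshared.
Net atoms = 8 × 1/8 + 4 × 1/4 + 1 = 1 + 1 + 1 = 3.

3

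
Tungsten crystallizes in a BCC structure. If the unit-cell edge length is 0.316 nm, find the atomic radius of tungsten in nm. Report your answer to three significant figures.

In a BCC lattice, atoms touch along the body diagonal, so √3·a = 4r.
r = √3·a/4 = 1.7321 × 0.316 / 4 = 0.137 nm.

0.137 nm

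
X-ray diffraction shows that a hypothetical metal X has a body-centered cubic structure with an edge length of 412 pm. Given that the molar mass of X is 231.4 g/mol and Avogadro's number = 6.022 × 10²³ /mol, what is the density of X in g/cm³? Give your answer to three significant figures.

11.0 g/cm³

A BCC unit cell contains Z = 2 atoms.
Cell volume: a³ = (412 pm)³ = (4.120 × 10^-8 cm)³ = 6.993 × 10^-23 cm³.
ρ = Z·M/(N_A·a³) = 2 × 231.4 / (6.022 × 10²³ × 6.993 × 10^-23) = 10.99 g/cm³.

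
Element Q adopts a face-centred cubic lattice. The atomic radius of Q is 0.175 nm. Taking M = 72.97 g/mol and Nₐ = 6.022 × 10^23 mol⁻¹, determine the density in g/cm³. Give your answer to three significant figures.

4.00 g/cm³

In an FCC lattice, atoms touch along the face diagonal, so √2·a = 4r, giving a = 0.4950 nm = 4.950 × 10^-8 cm.
With Z = 4, ρ = Z·M/(N_A·a³) = 4 × 72.97 / (6.022 × 10²³ × 1.213 × 10^-22) = 3.997 g/cm³.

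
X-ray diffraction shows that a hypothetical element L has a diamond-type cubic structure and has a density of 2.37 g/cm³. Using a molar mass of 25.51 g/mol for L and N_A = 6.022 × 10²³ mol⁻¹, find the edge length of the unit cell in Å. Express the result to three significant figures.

5.23 Å

With Z = 8 atoms per diamond cubic cell, a³ = Z·M/(N_A·ρ) = 8 × 25.51 / (6.022 × 10²³ × 2.370 g/cm³) = 1.430 × 10^-22 cm³.
a = (1.430 × 10^-22)^(1/3) = 5.229 × 10^-8 cm = 5.23 Å.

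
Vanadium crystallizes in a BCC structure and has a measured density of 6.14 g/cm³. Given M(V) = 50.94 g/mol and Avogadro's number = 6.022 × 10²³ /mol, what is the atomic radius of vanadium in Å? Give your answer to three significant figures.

1.31 Å

For a BCC cell (Z = 2), a³ = Z·M/(N_A·ρ) = 2 × 50.94 / (6.022 × 10²³ × 6.140) = 2.755 × 10^-23 cm³, so a = 3.020 × 10^-8 cm = 3.020 Å.
Atoms touch along the body diagonal, so √3·a = 4r, so r = 0.4330 × a = 1.31 Å.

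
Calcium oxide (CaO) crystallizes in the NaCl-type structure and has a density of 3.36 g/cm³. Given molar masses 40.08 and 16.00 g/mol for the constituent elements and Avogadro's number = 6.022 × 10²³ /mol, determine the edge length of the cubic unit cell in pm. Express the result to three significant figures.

M(CaO) = 56.08 g/mol; Z = 4 formula units per cell.
a³ = Z·M/(N_A·ρ) = 4 × 56.08 / (6.022 × 10²³ × 3.36) = 1.109 × 10^-22 cm³, so a = 4.804 × 10^-8 cm = 480 pm.

480 pm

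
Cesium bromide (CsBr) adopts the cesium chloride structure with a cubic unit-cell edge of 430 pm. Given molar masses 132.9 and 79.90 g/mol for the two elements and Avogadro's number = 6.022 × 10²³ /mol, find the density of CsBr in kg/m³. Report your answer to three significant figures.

4440 kg/m³

The cesium chloride structure contains Z = 1 formula unit per cell; M(CsBr) = 132.9 + 79.90 = 212.8 g/mol.
a³ = (4.300 × 10^-8 cm)³ = 7.951 × 10^-23 cm³.
ρ = 1 × 212.8 / (6.022 × 10²³ × 7.951 × 10^-23) = 4.445 g/cm³ = 4440 kg/m³.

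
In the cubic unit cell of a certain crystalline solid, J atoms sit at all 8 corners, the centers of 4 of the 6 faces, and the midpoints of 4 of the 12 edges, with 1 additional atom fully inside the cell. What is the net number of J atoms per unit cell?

5

Corner atoms are shared by 8 cells (1/8 each), face atoms by 2 (1/2 each), edge atoms by 4 (1/4 each), interior atoms are unshared.
Net atoms = 8 × 1/8 + 4 × 1/2 + 4 × 1/4 + 1 = 1 + 2 + 1 + 1 = 5.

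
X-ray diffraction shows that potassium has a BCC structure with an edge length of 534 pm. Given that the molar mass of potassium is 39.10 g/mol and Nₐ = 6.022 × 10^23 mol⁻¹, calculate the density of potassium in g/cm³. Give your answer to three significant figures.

0.853 g/cm³

A BCC unit cell contains Z = 2 atoms.
Cell volume: a³ = (534 pm)³ = (5.340 × 10^-8 cm)³ = 1.523 × 10^-22 cm³.
ρ = Z·M/(N_A·a³) = 2 × 39.10 / (6.022 × 10²³ × 1.523 × 10^-22) = 0.8528 g/cm³.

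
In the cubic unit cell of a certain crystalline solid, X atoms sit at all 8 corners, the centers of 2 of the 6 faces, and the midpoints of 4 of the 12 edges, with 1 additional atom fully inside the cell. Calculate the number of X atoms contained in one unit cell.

4

Corner atoms are shared by 8 cells (1/8 each), face atoms by 2 (1/2 each), edge atoms by 4 (1/4 each), interior atoms are unshared.
Net atoms = 8 × 1/8 + 2 × 1/2 + 4 × 1/4 + 1 = 1 + 1 + 1 + 1 = 4.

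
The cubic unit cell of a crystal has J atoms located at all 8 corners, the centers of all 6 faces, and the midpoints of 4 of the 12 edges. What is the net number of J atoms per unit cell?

Corner atoms are shared by 8 cells (1/8 each), face atoms by 2 (1/2 each), edge atoms by 4 (1/4 each).
Net atoms = 8 × 1/8 + 6 × 1/2 + 4 × 1/4 = 1 + 3 + 1 = 5.

5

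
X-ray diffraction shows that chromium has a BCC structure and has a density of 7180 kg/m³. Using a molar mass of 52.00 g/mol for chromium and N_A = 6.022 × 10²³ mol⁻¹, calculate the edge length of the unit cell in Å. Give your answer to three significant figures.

2.89 Å

With Z = 2 atoms per BCC cell, a³ = Z·M/(N_A·ρ) = 2 × 52.00 / (6.022 × 10²³ × 7.180 g/cm³) = 2.405 × 10^-23 cm³.
a = (2.405 × 10^-23)^(1/3) = 2.887 × 10^-8 cm = 2.89 Å.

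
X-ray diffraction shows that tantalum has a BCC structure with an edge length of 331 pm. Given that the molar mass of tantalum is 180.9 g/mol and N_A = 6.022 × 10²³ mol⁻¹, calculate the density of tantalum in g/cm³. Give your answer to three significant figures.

A BCC unit cell contains Z = 2 atoms.
Cell volume: a³ = (331 pm)³ = (3.310 × 10^-8 cm)³ = 3.626 × 10^-23 cm³.
ρ = Z·M/(N_A·a³) = 2 × 180.9 / (6.022 × 10²³ × 3.626 × 10^-23) = 16.57 g/cm³.

16.6 g/cm³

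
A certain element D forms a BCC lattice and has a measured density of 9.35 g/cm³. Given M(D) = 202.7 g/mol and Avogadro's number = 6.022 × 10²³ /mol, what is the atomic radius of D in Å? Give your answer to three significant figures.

For a BCC cell (Z = 2), a³ = Z·M/(N_A·ρ) = 2 × 202.7 / (6.022 × 10²³ × 9.350) = 7.200 × 10^-23 cm³, so a = 4.160 × 10^-8 cm = 4.160 Å.
Atoms touch along the body diagonal, so √3·a = 4r, so r = 0.4330 × a = 1.80 Å.

1.80 Å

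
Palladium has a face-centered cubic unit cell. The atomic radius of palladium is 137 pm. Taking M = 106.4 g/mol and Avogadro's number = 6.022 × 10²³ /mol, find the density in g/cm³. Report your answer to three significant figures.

12.1 g/cm³

In an FCC lattice, atoms touch along the face diagonal, so √2·a = 4r, giving a = 387.5 pm = 3.875 × 10^-8 cm.
With Z = 4, ρ = Z·M/(N_A·a³) = 4 × 106.4 / (6.022 × 10²³ × 5.818 × 10^-23) = 12.15 g/cm³.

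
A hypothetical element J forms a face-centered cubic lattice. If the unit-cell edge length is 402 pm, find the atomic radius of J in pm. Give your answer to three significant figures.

In an FCC lattice, atoms touch along the face diagonal, so √2·a = 4r.
r = √2·a/4 = 1.4142 × 402 / 4 = 142 pm.

142 pm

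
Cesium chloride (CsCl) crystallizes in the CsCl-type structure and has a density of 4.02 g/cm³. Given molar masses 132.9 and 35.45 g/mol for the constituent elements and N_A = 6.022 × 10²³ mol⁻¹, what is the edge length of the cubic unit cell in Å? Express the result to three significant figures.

4.11 Å

M(CsCl) = 168.35 g/mol; Z = 1 formula unit per cell.
a³ = Z·M/(N_A·ρ) = 1 × 168.35 / (6.022 × 10²³ × 4.02) = 6.954 × 10^-23 cm³, so a = 4.112 × 10^-8 cm = 4.11 Å.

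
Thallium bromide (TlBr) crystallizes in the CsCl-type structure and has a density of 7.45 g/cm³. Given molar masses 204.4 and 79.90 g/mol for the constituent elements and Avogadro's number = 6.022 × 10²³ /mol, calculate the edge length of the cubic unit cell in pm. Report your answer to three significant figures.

399 pm

M(TlBr) = 284.3 g/mol; Z = 1 formula unit per cell.
a³ = Z·M/(N_A·ρ) = 1 × 284.3 / (6.022 × 10²³ × 7.45) = 6.337 × 10^-23 cm³, so a = 3.987 × 10^-8 cm = 399 pm.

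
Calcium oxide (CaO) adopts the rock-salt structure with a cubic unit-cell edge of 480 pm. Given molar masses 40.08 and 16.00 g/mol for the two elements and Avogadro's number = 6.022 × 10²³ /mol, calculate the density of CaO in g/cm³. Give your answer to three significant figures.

The rock-salt structure contains Z = 4 formula units per cell; M(CaO) = 40.08 + 16.00 = 56.08 g/mol.
a³ = (4.800 × 10^-8 cm)³ = 1.106 × 10^-22 cm³.
ρ = 4 × 56.08 / (6.022 × 10²³ × 1.106 × 10^-22) = 3.368 g/cm³.

3.37 g/cm³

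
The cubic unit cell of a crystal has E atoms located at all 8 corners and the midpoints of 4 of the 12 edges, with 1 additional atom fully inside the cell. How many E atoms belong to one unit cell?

Corner atoms are shared by 8 cells (1/8 each), edge atoms by 4 (1/4 each), interior atoms are unshared.
Net atoms = 8 × 1/8 + 4 × 1/4 + 1 = 1 + 1 + 1 = 3.

3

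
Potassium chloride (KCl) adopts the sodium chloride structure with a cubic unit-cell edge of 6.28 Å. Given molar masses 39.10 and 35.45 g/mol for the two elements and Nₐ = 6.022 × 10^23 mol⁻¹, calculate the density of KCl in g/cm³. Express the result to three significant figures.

The sodium chloride structure contains Z = 4 formula units per cell; M(KCl) = 39.10 + 35.45 = 74.55 g/mol.
a³ = (6.280 × 10^-8 cm)³ = 2.477 × 10^-22 cm³.
ρ = 4 × 74.55 / (6.022 × 10²³ × 2.477 × 10^-22) = 1.999 g/cm³.

2.00 g/cm³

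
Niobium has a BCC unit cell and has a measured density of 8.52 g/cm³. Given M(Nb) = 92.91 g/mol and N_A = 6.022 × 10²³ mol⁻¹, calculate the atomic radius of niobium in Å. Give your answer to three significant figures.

1.43 Å

For a BCC cell (Z = 2), a³ = Z·M/(N_A·ρ) = 2 × 92.91 / (6.022 × 10²³ × 8.520) = 3.622 × 10^-23 cm³, so a = 3.309 × 10^-8 cm = 3.309 Å.
Atoms touch along the body diagonal, so √3·a = 4r, so r = 0.4330 × a = 1.43 Å.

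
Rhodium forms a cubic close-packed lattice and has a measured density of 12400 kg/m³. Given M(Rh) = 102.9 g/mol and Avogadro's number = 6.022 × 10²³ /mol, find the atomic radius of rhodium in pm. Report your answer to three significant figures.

For an FCC cell (Z = 4), a³ = Z·M/(N_A·ρ) = 4 × 102.9 / (6.022 × 10²³ × 12.40) = 5.512 × 10^-23 cm³, so a = 3.806 × 10^-8 cm = 380.6 pm.
Atoms touch along the face diagonal, so √2·a = 4r, so r = 0.3536 × a = 135 pm.

135 pm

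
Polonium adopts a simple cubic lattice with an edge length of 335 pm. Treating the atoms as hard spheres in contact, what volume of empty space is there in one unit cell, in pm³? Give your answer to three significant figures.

In a simple cubic lattice atoms touch along the cell edge, so a = 2r, so r = 0.5000a = 167.5 pm.
V_cell = a³ = 3.760 × 10^7 pm³; V_atoms = 1 × (4/3)πr³ = 1.968 × 10^7 pm³.
Empty space = 3.760 × 10^7 − 1.968 × 10^7 = 1.79 × 10^7 pm³.

1.79 × 10^7 pm³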